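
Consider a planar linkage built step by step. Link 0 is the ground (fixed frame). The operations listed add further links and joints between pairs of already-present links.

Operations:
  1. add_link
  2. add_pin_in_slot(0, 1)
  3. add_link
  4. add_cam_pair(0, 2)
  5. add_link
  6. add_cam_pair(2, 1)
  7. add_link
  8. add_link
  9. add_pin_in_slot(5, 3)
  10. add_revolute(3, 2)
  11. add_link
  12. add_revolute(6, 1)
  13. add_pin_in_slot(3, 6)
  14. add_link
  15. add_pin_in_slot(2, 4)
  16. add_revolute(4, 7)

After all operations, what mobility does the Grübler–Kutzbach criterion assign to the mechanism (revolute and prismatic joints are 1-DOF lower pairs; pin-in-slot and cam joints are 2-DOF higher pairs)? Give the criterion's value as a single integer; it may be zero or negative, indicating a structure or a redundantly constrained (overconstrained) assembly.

M = 9

ground; <1,0,0>
#1 <2,0,0>
PS:0↔1 J2 <2,0,1>
#2 <3,0,1>
C:0↔2 J2 <3,0,2>
#3 <4,0,2>
C:2↔1 J2 <4,0,3>
#4 <5,0,3>
#5 <6,0,3>
PS:5↔3 J2 <6,0,4>
R:3↔2 J1 <6,1,4>
#6 <7,1,4>
R:6↔1 J1 <7,2,4>
PS:3↔6 J2 <7,2,5>
#7 <8,2,5>
PS:2↔4 J2 <8,2,6>
R:4↔7 J1 <8,3,6>
3×7 − 2×3 − 1×6 = 9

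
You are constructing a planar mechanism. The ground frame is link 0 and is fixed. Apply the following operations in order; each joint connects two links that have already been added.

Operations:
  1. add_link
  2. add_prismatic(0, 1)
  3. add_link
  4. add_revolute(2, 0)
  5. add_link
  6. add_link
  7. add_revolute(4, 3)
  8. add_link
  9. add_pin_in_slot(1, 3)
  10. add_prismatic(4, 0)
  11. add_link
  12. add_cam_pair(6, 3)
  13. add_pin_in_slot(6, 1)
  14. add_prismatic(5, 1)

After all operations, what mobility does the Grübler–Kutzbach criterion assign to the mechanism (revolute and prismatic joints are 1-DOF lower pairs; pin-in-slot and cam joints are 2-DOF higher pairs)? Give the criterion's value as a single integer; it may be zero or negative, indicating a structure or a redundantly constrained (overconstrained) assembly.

M = 5

[1;0;0] (link 0 is ground)
L+ [2;0;0]
P(0,1)∈J1 [2;1;0]
L+ [3;1;0]
R(2,0)∈J1 [3;2;0]
L+ [4;2;0]
L+ [5;2;0]
R(4,3)∈J1 [5;3;0]
L+ [6;3;0]
PS(1,3)∈J2 [6;3;1]
P(4,0)∈J1 [6;4;1]
L+ [7;4;1]
C(6,3)∈J2 [7;4;2]
PS(6,1)∈J2 [7;4;3]
P(5,1)∈J1 [7;5;3]
mobility = 18 − 10 − 3 = 5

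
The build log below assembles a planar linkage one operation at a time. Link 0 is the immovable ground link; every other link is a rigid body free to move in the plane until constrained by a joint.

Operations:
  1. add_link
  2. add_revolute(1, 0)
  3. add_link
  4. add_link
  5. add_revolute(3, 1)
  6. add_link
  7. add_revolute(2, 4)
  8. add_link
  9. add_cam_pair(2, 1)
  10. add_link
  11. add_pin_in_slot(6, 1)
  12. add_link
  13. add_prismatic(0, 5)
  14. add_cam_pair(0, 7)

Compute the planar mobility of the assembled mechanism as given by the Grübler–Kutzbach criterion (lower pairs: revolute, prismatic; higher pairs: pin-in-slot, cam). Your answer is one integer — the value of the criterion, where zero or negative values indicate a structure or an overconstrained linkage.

[1;0;0] (link 0 is ground)
L+ [2;0;0]
R(1,0)∈J1 [2;1;0]
L+ [3;1;0]
L+ [4;1;0]
R(3,1)∈J1 [4;2;0]
L+ [5;2;0]
R(2,4)∈J1 [5;3;0]
L+ [6;3;0]
C(2,1)∈J2 [6;3;1]
L+ [7;3;1]
PS(6,1)∈J2 [7;3;2]
L+ [8;3;2]
P(0,5)∈J1 [8;4;2]
C(0,7)∈J2 [8;4;3]
mobility = 21 − 8 − 3 = 10

M = 10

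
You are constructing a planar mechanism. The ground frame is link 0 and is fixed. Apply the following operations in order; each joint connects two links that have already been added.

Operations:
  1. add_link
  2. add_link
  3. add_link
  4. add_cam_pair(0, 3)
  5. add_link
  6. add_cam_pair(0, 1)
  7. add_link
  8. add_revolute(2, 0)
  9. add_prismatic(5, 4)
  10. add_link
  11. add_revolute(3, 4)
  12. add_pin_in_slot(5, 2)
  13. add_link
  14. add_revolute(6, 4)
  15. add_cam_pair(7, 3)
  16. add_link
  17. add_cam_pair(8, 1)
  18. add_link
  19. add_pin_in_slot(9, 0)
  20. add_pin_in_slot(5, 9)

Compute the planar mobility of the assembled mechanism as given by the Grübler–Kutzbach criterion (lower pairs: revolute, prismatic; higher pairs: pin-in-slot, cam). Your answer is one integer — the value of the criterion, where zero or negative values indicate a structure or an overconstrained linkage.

M = 12

ground; <1,0,0>
#1 <2,0,0>
#2 <3,0,0>
#3 <4,0,0>
C:0↔3 J2 <4,0,1>
#4 <5,0,1>
C:0↔1 J2 <5,0,2>
#5 <6,0,2>
R:2↔0 J1 <6,1,2>
P:5↔4 J1 <6,2,2>
#6 <7,2,2>
R:3↔4 J1 <7,3,2>
PS:5↔2 J2 <7,3,3>
#7 <8,3,3>
R:6↔4 J1 <8,4,3>
C:7↔3 J2 <8,4,4>
#8 <9,4,4>
C:8↔1 J2 <9,4,5>
#9 <10,4,5>
PS:9↔0 J2 <10,4,6>
PS:5↔9 J2 <10,4,7>
3×9 − 2×4 − 1×7 = 12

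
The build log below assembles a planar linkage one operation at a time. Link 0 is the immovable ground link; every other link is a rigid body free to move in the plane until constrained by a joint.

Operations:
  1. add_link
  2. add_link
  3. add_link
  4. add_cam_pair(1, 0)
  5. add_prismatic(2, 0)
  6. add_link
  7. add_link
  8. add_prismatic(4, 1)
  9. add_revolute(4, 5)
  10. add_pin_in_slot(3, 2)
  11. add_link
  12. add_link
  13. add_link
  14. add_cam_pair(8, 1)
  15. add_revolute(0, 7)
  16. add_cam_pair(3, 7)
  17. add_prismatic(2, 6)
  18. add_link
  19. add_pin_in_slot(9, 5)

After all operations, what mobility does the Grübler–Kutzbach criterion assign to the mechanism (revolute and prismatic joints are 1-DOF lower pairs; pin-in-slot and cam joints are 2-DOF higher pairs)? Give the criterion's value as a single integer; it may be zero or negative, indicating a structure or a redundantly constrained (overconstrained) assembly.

(L,J1,J2)=(1,0,0); link0 fixed
link1: (2,0,0)
link2: (3,0,0)
link3: (4,0,0)
C 1-0 [J2]: (4,0,1)
P 2-0 [J1]: (4,1,1)
link4: (5,1,1)
link5: (6,1,1)
P 4-1 [J1]: (6,2,1)
R 4-5 [J1]: (6,3,1)
PS 3-2 [J2]: (6,3,2)
link6: (7,3,2)
link7: (8,3,2)
link8: (9,3,2)
C 8-1 [J2]: (9,3,3)
R 0-7 [J1]: (9,4,3)
C 3-7 [J2]: (9,4,4)
P 2-6 [J1]: (9,5,4)
link9: (10,5,4)
PS 9-5 [J2]: (10,5,5)
Grübler: 3·9 − 2·5 − 5 = 12

M = 12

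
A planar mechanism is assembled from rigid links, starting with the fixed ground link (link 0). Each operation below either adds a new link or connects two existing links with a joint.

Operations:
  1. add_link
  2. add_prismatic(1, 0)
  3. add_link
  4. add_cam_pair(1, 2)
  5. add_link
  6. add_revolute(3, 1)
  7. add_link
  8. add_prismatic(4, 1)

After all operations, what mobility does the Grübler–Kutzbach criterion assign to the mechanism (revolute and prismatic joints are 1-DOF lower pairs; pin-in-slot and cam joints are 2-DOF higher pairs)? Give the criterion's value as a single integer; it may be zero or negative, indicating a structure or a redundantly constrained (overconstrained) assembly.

M = 5

ground; <1,0,0>
#1 <2,0,0>
P:1↔0 J1 <2,1,0>
#2 <3,1,0>
C:1↔2 J2 <3,1,1>
#3 <4,1,1>
R:3↔1 J1 <4,2,1>
#4 <5,2,1>
P:4↔1 J1 <5,3,1>
3×4 − 2×3 − 1×1 = 5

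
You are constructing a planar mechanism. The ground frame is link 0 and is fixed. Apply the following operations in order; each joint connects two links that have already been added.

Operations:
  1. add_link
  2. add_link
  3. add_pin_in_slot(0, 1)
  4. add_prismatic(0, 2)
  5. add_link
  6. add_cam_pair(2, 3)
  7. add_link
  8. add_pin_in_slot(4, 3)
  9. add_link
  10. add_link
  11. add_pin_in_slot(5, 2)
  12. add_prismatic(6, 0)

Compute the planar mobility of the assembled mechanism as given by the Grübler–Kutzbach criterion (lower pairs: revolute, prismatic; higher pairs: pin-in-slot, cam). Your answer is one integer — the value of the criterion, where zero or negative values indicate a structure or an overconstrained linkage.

[1;0;0] (link 0 is ground)
L+ [2;0;0]
L+ [3;0;0]
PS(0,1)∈J2 [3;0;1]
P(0,2)∈J1 [3;1;1]
L+ [4;1;1]
C(2,3)∈J2 [4;1;2]
L+ [5;1;2]
PS(4,3)∈J2 [5;1;3]
L+ [6;1;3]
L+ [7;1;3]
PS(5,2)∈J2 [7;1;4]
P(6,0)∈J1 [7;2;4]
mobility = 18 − 4 − 4 = 10

M = 10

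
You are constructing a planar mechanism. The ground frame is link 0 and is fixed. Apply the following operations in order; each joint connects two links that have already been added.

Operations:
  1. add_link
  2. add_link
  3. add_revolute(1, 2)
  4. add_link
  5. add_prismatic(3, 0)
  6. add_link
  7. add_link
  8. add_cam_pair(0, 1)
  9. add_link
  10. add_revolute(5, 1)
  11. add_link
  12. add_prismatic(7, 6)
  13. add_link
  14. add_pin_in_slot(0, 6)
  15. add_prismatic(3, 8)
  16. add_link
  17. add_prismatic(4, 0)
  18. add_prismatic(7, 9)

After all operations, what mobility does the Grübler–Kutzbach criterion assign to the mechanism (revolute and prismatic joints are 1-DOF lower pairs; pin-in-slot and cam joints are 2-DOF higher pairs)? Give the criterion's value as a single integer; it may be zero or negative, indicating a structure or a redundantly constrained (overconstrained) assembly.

M = 11

ground; <1,0,0>
#1 <2,0,0>
#2 <3,0,0>
R:1↔2 J1 <3,1,0>
#3 <4,1,0>
P:3↔0 J1 <4,2,0>
#4 <5,2,0>
#5 <6,2,0>
C:0↔1 J2 <6,2,1>
#6 <7,2,1>
R:5↔1 J1 <7,3,1>
#7 <8,3,1>
P:7↔6 J1 <8,4,1>
#8 <9,4,1>
PS:0↔6 J2 <9,4,2>
P:3↔8 J1 <9,5,2>
#9 <10,5,2>
P:4↔0 J1 <10,6,2>
P:7↔9 J1 <10,7,2>
3×9 − 2×7 − 1×2 = 11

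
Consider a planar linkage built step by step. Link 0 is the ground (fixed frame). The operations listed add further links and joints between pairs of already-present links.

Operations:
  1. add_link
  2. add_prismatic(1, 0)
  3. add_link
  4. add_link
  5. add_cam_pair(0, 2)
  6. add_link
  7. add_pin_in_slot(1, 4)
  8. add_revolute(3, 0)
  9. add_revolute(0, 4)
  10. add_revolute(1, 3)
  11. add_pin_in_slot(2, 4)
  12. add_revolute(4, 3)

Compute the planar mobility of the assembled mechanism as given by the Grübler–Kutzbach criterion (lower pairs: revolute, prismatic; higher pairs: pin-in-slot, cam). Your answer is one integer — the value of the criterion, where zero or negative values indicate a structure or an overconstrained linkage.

M = -1

link 0 = ground. State L|J1|J2 = 1|0|0
+link1  2|0|0
P(1,0) f=1→J1  2|1|0
+link2  3|1|0
+link3  4|1|0
C(0,2) f=2→J2  4|1|1
+link4  5|1|1
PS(1,4) f=2→J2  5|1|2
R(3,0) f=1→J1  5|2|2
R(0,4) f=1→J1  5|3|2
R(1,3) f=1→J1  5|4|2
PS(2,4) f=2→J2  5|4|3
R(4,3) f=1→J1  5|5|3
M = 3(5−1)−2·5−3 = 12−10−3 = -1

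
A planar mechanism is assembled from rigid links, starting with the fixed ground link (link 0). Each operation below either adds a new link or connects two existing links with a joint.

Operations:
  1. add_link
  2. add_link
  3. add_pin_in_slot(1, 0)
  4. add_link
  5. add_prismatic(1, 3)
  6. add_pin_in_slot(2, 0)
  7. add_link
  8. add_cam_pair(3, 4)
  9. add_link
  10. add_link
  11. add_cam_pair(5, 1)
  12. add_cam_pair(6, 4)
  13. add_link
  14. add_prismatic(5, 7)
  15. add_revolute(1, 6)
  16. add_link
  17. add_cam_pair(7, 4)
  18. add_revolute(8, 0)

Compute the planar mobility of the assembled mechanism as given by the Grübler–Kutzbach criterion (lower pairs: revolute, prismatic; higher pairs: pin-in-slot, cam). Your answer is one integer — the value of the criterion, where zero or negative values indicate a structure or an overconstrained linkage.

M = 10

link 0 = ground. State L|J1|J2 = 1|0|0
+link1  2|0|0
+link2  3|0|0
PS(1,0) f=2→J2  3|0|1
+link3  4|0|1
P(1,3) f=1→J1  4|1|1
PS(2,0) f=2→J2  4|1|2
+link4  5|1|2
C(3,4) f=2→J2  5|1|3
+link5  6|1|3
+link6  7|1|3
C(5,1) f=2→J2  7|1|4
C(6,4) f=2→J2  7|1|5
+link7  8|1|5
P(5,7) f=1→J1  8|2|5
R(1,6) f=1→J1  8|3|5
+link8  9|3|5
C(7,4) f=2→J2  9|3|6
R(8,0) f=1→J1  9|4|6
M = 3(9−1)−2·4−6 = 24−8−6 = 10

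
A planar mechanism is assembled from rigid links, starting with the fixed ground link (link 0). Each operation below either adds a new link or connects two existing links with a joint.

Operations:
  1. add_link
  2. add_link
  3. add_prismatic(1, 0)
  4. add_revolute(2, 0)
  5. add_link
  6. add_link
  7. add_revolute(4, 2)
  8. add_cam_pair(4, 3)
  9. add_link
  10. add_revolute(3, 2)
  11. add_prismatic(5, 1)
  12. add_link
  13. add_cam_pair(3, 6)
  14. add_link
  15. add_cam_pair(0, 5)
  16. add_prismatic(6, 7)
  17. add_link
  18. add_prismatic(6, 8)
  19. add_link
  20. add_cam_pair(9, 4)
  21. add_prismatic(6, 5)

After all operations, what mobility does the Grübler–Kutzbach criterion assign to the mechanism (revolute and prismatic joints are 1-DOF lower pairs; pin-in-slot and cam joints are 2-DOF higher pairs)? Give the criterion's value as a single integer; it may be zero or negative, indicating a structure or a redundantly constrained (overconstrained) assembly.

(L,J1,J2)=(1,0,0); link0 fixed
link1: (2,0,0)
link2: (3,0,0)
P 1-0 [J1]: (3,1,0)
R 2-0 [J1]: (3,2,0)
link3: (4,2,0)
link4: (5,2,0)
R 4-2 [J1]: (5,3,0)
C 4-3 [J2]: (5,3,1)
link5: (6,3,1)
R 3-2 [J1]: (6,4,1)
P 5-1 [J1]: (6,5,1)
link6: (7,5,1)
C 3-6 [J2]: (7,5,2)
link7: (8,5,2)
C 0-5 [J2]: (8,5,3)
P 6-7 [J1]: (8,6,3)
link8: (9,6,3)
P 6-8 [J1]: (9,7,3)
link9: (10,7,3)
C 9-4 [J2]: (10,7,4)
P 6-5 [J1]: (10,8,4)
Grübler: 3·9 − 2·8 − 4 = 7

M = 7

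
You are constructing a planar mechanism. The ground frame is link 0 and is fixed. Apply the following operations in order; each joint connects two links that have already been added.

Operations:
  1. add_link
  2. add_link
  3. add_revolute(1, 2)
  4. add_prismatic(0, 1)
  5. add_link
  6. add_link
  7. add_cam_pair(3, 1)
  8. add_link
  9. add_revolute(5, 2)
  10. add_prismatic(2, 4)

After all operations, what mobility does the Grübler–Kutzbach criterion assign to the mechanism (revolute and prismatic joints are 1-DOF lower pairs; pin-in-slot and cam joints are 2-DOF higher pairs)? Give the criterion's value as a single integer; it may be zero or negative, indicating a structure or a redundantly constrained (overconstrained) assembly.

M = 6

[1;0;0] (link 0 is ground)
L+ [2;0;0]
L+ [3;0;0]
R(1,2)∈J1 [3;1;0]
P(0,1)∈J1 [3;2;0]
L+ [4;2;0]
L+ [5;2;0]
C(3,1)∈J2 [5;2;1]
L+ [6;2;1]
R(5,2)∈J1 [6;3;1]
P(2,4)∈J1 [6;4;1]
mobility = 15 − 8 − 1 = 6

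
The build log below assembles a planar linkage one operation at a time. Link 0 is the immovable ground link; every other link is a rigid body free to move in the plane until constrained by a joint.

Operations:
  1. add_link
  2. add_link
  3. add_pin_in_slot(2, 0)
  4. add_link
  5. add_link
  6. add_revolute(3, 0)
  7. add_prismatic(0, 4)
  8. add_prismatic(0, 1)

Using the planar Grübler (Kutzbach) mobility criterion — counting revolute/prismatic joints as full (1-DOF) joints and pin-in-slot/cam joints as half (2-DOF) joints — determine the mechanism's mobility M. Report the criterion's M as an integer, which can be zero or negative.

ground; <1,0,0>
#1 <2,0,0>
#2 <3,0,0>
PS:2↔0 J2 <3,0,1>
#3 <4,0,1>
#4 <5,0,1>
R:3↔0 J1 <5,1,1>
P:0↔4 J1 <5,2,1>
P:0↔1 J1 <5,3,1>
3×4 − 2×3 − 1×1 = 5

M = 5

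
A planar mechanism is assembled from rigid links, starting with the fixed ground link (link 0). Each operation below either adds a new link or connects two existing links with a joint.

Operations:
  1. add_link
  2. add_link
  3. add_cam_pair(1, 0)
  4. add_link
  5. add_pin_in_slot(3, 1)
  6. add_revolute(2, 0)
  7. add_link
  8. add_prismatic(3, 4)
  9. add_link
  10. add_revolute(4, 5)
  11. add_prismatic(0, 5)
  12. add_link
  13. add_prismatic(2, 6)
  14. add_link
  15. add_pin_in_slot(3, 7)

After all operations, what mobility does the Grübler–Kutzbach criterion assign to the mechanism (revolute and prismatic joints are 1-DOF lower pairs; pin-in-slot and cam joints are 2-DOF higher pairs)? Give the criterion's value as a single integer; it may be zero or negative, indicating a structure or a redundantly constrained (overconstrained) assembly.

M = 8

L=1 J1=0 J2=0
add link → L=2 J1=0 J2=0
add link → L=3 J1=0 J2=0
C@1,0 dof=2 J2 → L=3 J1=0 J2=1
add link → L=4 J1=0 J2=1
PS@3,1 dof=2 J2 → L=4 J1=0 J2=2
R@2,0 dof=1 J1 → L=4 J1=1 J2=2
add link → L=5 J1=1 J2=2
P@3,4 dof=1 J1 → L=5 J1=2 J2=2
add link → L=6 J1=2 J2=2
R@4,5 dof=1 J1 → L=6 J1=3 J2=2
P@0,5 dof=1 J1 → L=6 J1=4 J2=2
add link → L=7 J1=4 J2=2
P@2,6 dof=1 J1 → L=7 J1=5 J2=2
add link → L=8 J1=5 J2=2
PS@3,7 dof=2 J2 → L=8 J1=5 J2=3
M=3(L−1)−2J1−J2=3·7−2·5−3=8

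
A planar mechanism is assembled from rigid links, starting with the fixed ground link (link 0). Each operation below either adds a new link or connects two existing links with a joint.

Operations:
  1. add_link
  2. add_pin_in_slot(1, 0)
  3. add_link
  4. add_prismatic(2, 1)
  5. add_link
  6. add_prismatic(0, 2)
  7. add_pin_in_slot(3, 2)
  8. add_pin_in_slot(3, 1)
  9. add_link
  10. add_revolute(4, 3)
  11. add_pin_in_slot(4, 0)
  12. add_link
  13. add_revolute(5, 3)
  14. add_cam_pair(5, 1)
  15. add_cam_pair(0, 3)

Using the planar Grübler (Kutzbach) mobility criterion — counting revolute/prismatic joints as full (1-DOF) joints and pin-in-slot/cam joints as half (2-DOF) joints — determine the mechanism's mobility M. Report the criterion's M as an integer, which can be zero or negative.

link 0 = ground. State L|J1|J2 = 1|0|0
+link1  2|0|0
PS(1,0) f=2→J2  2|0|1
+link2  3|0|1
P(2,1) f=1→J1  3|1|1
+link3  4|1|1
P(0,2) f=1→J1  4|2|1
PS(3,2) f=2→J2  4|2|2
PS(3,1) f=2→J2  4|2|3
+link4  5|2|3
R(4,3) f=1→J1  5|3|3
PS(4,0) f=2→J2  5|3|4
+link5  6|3|4
R(5,3) f=1→J1  6|4|4
C(5,1) f=2→J2  6|4|5
C(0,3) f=2→J2  6|4|6
M = 3(6−1)−2·4−6 = 15−8−6 = 1

M = 1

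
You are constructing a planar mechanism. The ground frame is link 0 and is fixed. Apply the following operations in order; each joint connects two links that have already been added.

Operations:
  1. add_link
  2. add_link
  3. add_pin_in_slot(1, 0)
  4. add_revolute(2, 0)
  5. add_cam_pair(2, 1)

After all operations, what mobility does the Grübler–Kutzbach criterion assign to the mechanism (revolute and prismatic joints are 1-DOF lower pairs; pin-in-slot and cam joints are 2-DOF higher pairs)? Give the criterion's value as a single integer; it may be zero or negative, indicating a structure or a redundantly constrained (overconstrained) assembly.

M = 2

(L,J1,J2)=(1,0,0); link0 fixed
link1: (2,0,0)
link2: (3,0,0)
PS 1-0 [J2]: (3,0,1)
R 2-0 [J1]: (3,1,1)
C 2-1 [J2]: (3,1,2)
Grübler: 3·2 − 2·1 − 2 = 2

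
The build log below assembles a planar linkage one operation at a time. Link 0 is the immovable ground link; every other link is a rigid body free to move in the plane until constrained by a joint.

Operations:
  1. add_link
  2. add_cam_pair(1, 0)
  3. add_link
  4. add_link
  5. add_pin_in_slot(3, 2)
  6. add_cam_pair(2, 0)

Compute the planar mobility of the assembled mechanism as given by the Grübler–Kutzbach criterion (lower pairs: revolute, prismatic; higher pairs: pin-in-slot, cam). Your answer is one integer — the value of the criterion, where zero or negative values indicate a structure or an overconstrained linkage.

M = 6

L=1 J1=0 J2=0
add link → L=2 J1=0 J2=0
C@1,0 dof=2 J2 → L=2 J1=0 J2=1
add link → L=3 J1=0 J2=1
add link → L=4 J1=0 J2=1
PS@3,2 dof=2 J2 → L=4 J1=0 J2=2
C@2,0 dof=2 J2 → L=4 J1=0 J2=3
M=3(L−1)−2J1−J2=3·3−2·0−3=6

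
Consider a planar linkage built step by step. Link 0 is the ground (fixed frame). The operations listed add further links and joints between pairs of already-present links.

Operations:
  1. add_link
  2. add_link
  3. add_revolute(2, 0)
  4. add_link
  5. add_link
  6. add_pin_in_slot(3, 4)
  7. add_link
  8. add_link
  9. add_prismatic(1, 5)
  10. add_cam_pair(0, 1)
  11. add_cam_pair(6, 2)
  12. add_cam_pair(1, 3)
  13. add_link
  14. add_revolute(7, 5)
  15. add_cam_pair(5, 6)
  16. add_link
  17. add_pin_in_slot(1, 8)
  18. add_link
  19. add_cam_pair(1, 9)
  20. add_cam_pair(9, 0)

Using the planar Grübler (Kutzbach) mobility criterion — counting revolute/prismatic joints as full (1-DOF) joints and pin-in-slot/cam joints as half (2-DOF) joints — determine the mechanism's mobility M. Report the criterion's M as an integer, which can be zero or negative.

[1;0;0] (link 0 is ground)
L+ [2;0;0]
L+ [3;0;0]
R(2,0)∈J1 [3;1;0]
L+ [4;1;0]
L+ [5;1;0]
PS(3,4)∈J2 [5;1;1]
L+ [6;1;1]
L+ [7;1;1]
P(1,5)∈J1 [7;2;1]
C(0,1)∈J2 [7;2;2]
C(6,2)∈J2 [7;2;3]
C(1,3)∈J2 [7;2;4]
L+ [8;2;4]
R(7,5)∈J1 [8;3;4]
C(5,6)∈J2 [8;3;5]
L+ [9;3;5]
PS(1,8)∈J2 [9;3;6]
L+ [10;3;6]
C(1,9)∈J2 [10;3;7]
C(9,0)∈J2 [10;3;8]
mobility = 27 − 6 − 8 = 13

M = 13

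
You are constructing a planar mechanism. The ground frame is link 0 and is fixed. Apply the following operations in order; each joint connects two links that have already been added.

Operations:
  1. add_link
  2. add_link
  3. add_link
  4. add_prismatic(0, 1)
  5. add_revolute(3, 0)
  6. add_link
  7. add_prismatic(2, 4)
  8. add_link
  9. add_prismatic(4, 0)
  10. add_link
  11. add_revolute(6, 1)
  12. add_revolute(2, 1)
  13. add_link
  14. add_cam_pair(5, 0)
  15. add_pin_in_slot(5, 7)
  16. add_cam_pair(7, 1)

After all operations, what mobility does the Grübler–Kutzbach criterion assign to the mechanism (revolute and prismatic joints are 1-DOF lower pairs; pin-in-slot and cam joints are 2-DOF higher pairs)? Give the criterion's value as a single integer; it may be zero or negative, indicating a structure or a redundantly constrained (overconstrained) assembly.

link 0 = ground. State L|J1|J2 = 1|0|0
+link1  2|0|0
+link2  3|0|0
+link3  4|0|0
P(0,1) f=1→J1  4|1|0
R(3,0) f=1→J1  4|2|0
+link4  5|2|0
P(2,4) f=1→J1  5|3|0
+link5  6|3|0
P(4,0) f=1→J1  6|4|0
+link6  7|4|0
R(6,1) f=1→J1  7|5|0
R(2,1) f=1→J1  7|6|0
+link7  8|6|0
C(5,0) f=2→J2  8|6|1
PS(5,7) f=2→J2  8|6|2
C(7,1) f=2→J2  8|6|3
M = 3(8−1)−2·6−3 = 21−12−3 = 6

M = 6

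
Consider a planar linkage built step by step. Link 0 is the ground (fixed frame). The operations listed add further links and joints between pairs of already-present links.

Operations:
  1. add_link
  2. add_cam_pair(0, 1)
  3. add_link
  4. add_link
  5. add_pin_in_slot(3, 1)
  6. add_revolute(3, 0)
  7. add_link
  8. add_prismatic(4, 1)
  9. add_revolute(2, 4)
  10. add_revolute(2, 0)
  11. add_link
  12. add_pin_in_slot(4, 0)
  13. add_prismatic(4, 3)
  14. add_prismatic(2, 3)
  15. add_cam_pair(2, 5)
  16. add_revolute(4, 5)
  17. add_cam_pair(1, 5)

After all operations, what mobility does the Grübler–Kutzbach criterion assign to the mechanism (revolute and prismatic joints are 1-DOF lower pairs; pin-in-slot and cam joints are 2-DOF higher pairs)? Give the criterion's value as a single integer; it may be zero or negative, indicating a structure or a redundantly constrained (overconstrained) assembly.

M = -4

link 0 = ground. State L|J1|J2 = 1|0|0
+link1  2|0|0
C(0,1) f=2→J2  2|0|1
+link2  3|0|1
+link3  4|0|1
PS(3,1) f=2→J2  4|0|2
R(3,0) f=1→J1  4|1|2
+link4  5|1|2
P(4,1) f=1→J1  5|2|2
R(2,4) f=1→J1  5|3|2
R(2,0) f=1→J1  5|4|2
+link5  6|4|2
PS(4,0) f=2→J2  6|4|3
P(4,3) f=1→J1  6|5|3
P(2,3) f=1→J1  6|6|3
C(2,5) f=2→J2  6|6|4
R(4,5) f=1→J1  6|7|4
C(1,5) f=2→J2  6|7|5
M = 3(6−1)−2·7−5 = 15−14−5 = -4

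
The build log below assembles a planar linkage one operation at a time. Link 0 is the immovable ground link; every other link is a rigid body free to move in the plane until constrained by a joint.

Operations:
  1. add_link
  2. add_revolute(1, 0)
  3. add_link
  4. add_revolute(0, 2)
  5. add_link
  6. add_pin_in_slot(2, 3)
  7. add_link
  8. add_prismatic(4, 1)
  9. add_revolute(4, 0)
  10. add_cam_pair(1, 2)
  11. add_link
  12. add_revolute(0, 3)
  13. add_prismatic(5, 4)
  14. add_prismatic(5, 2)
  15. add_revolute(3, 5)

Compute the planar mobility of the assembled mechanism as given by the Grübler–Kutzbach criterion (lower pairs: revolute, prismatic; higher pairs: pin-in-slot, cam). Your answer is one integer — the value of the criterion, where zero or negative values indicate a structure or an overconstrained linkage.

M = -3

L=1 J1=0 J2=0
add link → L=2 J1=0 J2=0
R@1,0 dof=1 J1 → L=2 J1=1 J2=0
add link → L=3 J1=1 J2=0
R@0,2 dof=1 J1 → L=3 J1=2 J2=0
add link → L=4 J1=2 J2=0
PS@2,3 dof=2 J2 → L=4 J1=2 J2=1
add link → L=5 J1=2 J2=1
P@4,1 dof=1 J1 → L=5 J1=3 J2=1
R@4,0 dof=1 J1 → L=5 J1=4 J2=1
C@1,2 dof=2 J2 → L=5 J1=4 J2=2
add link → L=6 J1=4 J2=2
R@0,3 dof=1 J1 → L=6 J1=5 J2=2
P@5,4 dof=1 J1 → L=6 J1=6 J2=2
P@5,2 dof=1 J1 → L=6 J1=7 J2=2
R@3,5 dof=1 J1 → L=6 J1=8 J2=2
M=3(L−1)−2J1−J2=3·5−2·8−2=-3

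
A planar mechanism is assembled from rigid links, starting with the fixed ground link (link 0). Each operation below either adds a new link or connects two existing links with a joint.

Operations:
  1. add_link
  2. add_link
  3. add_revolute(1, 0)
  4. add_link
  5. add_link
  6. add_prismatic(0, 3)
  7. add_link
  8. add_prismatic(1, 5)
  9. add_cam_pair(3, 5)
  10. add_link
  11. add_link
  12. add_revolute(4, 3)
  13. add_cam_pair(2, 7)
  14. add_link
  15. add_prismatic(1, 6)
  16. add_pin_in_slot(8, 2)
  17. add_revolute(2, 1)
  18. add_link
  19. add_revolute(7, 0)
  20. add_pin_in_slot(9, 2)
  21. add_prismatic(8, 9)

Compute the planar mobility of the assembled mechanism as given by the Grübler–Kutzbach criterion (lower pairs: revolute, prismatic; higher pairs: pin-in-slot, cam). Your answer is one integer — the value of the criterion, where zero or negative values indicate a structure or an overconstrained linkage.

L=1 J1=0 J2=0
add link → L=2 J1=0 J2=0
add link → L=3 J1=0 J2=0
R@1,0 dof=1 J1 → L=3 J1=1 J2=0
add link → L=4 J1=1 J2=0
add link → L=5 J1=1 J2=0
P@0,3 dof=1 J1 → L=5 J1=2 J2=0
add link → L=6 J1=2 J2=0
P@1,5 dof=1 J1 → L=6 J1=3 J2=0
C@3,5 dof=2 J2 → L=6 J1=3 J2=1
add link → L=7 J1=3 J2=1
add link → L=8 J1=3 J2=1
R@4,3 dof=1 J1 → L=8 J1=4 J2=1
C@2,7 dof=2 J2 → L=8 J1=4 J2=2
add link → L=9 J1=4 J2=2
P@1,6 dof=1 J1 → L=9 J1=5 J2=2
PS@8,2 dof=2 J2 → L=9 J1=5 J2=3
R@2,1 dof=1 J1 → L=9 J1=6 J2=3
add link → L=10 J1=6 J2=3
R@7,0 dof=1 J1 → L=10 J1=7 J2=3
PS@9,2 dof=2 J2 → L=10 J1=7 J2=4
P@8,9 dof=1 J1 → L=10 J1=8 J2=4
M=3(L−1)−2J1−J2=3·9−2·8−4=7

M = 7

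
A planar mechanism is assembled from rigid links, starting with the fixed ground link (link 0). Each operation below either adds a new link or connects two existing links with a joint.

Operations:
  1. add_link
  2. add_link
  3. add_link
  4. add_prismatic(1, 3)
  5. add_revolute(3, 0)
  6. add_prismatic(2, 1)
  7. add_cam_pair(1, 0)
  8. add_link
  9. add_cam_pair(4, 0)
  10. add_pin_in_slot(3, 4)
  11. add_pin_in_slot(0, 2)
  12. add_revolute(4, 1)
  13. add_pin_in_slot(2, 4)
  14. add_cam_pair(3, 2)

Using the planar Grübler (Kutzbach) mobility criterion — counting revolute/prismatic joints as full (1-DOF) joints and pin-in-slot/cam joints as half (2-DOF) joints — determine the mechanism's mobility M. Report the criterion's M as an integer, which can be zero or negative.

link 0 = ground. State L|J1|J2 = 1|0|0
+link1  2|0|0
+link2  3|0|0
+link3  4|0|0
P(1,3) f=1→J1  4|1|0
R(3,0) f=1→J1  4|2|0
P(2,1) f=1→J1  4|3|0
C(1,0) f=2→J2  4|3|1
+link4  5|3|1
C(4,0) f=2→J2  5|3|2
PS(3,4) f=2→J2  5|3|3
PS(0,2) f=2→J2  5|3|4
R(4,1) f=1→J1  5|4|4
PS(2,4) f=2→J2  5|4|5
C(3,2) f=2→J2  5|4|6
M = 3(5−1)−2·4−6 = 12−8−6 = -2

M = -2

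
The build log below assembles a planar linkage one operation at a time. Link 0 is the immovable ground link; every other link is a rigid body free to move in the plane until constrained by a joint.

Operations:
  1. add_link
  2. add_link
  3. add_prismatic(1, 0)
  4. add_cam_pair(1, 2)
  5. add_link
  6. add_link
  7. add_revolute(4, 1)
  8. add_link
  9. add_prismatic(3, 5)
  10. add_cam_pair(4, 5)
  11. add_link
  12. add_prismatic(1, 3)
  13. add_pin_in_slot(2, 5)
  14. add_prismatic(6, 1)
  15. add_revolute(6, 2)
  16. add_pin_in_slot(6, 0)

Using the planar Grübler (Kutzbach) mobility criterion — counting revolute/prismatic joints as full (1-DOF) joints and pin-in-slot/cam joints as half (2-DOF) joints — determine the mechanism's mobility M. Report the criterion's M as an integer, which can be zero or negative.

M = 2

L=1 J1=0 J2=0
add link → L=2 J1=0 J2=0
add link → L=3 J1=0 J2=0
P@1,0 dof=1 J1 → L=3 J1=1 J2=0
C@1,2 dof=2 J2 → L=3 J1=1 J2=1
add link → L=4 J1=1 J2=1
add link → L=5 J1=1 J2=1
R@4,1 dof=1 J1 → L=5 J1=2 J2=1
add link → L=6 J1=2 J2=1
P@3,5 dof=1 J1 → L=6 J1=3 J2=1
C@4,5 dof=2 J2 → L=6 J1=3 J2=2
add link → L=7 J1=3 J2=2
P@1,3 dof=1 J1 → L=7 J1=4 J2=2
PS@2,5 dof=2 J2 → L=7 J1=4 J2=3
P@6,1 dof=1 J1 → L=7 J1=5 J2=3
R@6,2 dof=1 J1 → L=7 J1=6 J2=3
PS@6,0 dof=2 J2 → L=7 J1=6 J2=4
M=3(L−1)−2J1−J2=3·6−2·6−4=2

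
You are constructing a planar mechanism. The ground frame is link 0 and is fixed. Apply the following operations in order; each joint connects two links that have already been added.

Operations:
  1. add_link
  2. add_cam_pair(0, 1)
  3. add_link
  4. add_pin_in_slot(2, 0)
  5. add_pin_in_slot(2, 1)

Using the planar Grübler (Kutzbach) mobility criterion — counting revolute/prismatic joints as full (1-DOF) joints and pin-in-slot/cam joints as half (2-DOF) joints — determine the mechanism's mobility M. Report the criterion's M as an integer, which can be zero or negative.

link 0 = ground. State L|J1|J2 = 1|0|0
+link1  2|0|0
C(0,1) f=2→J2  2|0|1
+link2  3|0|1
PS(2,0) f=2→J2  3|0|2
PS(2,1) f=2→J2  3|0|3
M = 3(3−1)−2·0−3 = 6−0−3 = 3

M = 3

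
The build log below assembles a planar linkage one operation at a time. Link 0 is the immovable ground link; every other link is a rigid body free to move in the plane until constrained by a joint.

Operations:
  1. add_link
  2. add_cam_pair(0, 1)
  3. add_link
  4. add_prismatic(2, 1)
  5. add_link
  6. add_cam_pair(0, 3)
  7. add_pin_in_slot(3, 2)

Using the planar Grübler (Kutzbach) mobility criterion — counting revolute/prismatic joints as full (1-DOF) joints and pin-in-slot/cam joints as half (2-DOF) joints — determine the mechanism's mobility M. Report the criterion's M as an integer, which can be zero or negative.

M = 4

link 0 = ground. State L|J1|J2 = 1|0|0
+link1  2|0|0
C(0,1) f=2→J2  2|0|1
+link2  3|0|1
P(2,1) f=1→J1  3|1|1
+link3  4|1|1
C(0,3) f=2→J2  4|1|2
PS(3,2) f=2→J2  4|1|3
M = 3(4−1)−2·1−3 = 9−2−3 = 4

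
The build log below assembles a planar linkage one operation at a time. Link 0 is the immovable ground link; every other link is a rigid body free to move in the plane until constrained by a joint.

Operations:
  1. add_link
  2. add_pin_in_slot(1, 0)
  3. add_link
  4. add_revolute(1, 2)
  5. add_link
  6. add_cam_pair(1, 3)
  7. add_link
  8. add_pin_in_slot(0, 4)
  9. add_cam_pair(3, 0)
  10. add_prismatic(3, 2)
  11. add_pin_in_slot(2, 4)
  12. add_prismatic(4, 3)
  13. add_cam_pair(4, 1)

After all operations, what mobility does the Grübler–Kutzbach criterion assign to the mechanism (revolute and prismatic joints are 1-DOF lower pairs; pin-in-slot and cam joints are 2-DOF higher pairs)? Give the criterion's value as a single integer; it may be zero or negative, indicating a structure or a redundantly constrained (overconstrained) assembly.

M = 0

L=1 J1=0 J2=0
add link → L=2 J1=0 J2=0
PS@1,0 dof=2 J2 → L=2 J1=0 J2=1
add link → L=3 J1=0 J2=1
R@1,2 dof=1 J1 → L=3 J1=1 J2=1
add link → L=4 J1=1 J2=1
C@1,3 dof=2 J2 → L=4 J1=1 J2=2
add link → L=5 J1=1 J2=2
PS@0,4 dof=2 J2 → L=5 J1=1 J2=3
C@3,0 dof=2 J2 → L=5 J1=1 J2=4
P@3,2 dof=1 J1 → L=5 J1=2 J2=4
PS@2,4 dof=2 J2 → L=5 J1=2 J2=5
P@4,3 dof=1 J1 → L=5 J1=3 J2=5
C@4,1 dof=2 J2 → L=5 J1=3 J2=6
M=3(L−1)−2J1−J2=3·4−2·3−6=0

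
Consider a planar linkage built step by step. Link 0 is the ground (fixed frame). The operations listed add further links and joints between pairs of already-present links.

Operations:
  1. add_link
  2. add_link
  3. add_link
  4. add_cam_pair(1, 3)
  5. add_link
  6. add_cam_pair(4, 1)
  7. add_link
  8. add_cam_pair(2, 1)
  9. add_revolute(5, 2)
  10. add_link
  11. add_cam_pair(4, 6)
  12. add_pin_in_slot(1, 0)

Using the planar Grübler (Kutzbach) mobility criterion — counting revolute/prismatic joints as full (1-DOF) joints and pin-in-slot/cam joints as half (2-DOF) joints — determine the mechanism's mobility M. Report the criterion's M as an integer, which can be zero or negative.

M = 11

ground; <1,0,0>
#1 <2,0,0>
#2 <3,0,0>
#3 <4,0,0>
C:1↔3 J2 <4,0,1>
#4 <5,0,1>
C:4↔1 J2 <5,0,2>
#5 <6,0,2>
C:2↔1 J2 <6,0,3>
R:5↔2 J1 <6,1,3>
#6 <7,1,3>
C:4↔6 J2 <7,1,4>
PS:1↔0 J2 <7,1,5>
3×6 − 2×1 − 1×5 = 11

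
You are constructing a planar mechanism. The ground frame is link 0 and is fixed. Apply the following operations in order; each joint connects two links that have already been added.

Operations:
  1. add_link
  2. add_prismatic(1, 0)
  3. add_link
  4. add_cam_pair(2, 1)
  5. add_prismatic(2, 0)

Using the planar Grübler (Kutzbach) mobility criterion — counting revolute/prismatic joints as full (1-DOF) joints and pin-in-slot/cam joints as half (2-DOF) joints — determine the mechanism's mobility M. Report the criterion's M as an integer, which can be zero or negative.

M = 1

ground; <1,0,0>
#1 <2,0,0>
P:1↔0 J1 <2,1,0>
#2 <3,1,0>
C:2↔1 J2 <3,1,1>
P:2↔0 J1 <3,2,1>
3×2 − 2×2 − 1×1 = 1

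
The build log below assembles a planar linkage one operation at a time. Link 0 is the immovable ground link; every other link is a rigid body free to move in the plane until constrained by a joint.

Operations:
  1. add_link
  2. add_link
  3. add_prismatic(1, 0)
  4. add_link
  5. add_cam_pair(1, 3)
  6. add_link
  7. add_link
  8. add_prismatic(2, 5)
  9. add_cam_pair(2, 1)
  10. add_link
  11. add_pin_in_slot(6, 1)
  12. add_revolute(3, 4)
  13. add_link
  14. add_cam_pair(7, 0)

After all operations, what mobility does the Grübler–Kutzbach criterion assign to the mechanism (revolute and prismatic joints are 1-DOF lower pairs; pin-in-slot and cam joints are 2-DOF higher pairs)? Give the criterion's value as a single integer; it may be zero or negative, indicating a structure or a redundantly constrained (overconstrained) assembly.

[1;0;0] (link 0 is ground)
L+ [2;0;0]
L+ [3;0;0]
P(1,0)∈J1 [3;1;0]
L+ [4;1;0]
C(1,3)∈J2 [4;1;1]
L+ [5;1;1]
L+ [6;1;1]
P(2,5)∈J1 [6;2;1]
C(2,1)∈J2 [6;2;2]
L+ [7;2;2]
PS(6,1)∈J2 [7;2;3]
R(3,4)∈J1 [7;3;3]
L+ [8;3;3]
C(7,0)∈J2 [8;3;4]
mobility = 21 − 6 − 4 = 11

M = 11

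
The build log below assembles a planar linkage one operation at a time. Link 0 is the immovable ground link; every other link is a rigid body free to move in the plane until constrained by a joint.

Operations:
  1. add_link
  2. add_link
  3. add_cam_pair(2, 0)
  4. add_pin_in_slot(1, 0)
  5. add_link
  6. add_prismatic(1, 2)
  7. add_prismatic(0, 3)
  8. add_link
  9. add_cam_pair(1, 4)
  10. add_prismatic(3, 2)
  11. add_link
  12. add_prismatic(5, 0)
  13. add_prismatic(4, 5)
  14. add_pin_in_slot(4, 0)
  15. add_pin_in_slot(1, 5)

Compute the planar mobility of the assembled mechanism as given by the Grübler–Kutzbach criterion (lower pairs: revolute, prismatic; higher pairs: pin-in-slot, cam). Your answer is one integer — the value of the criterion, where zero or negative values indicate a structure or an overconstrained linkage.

M = 0

link 0 = ground. State L|J1|J2 = 1|0|0
+link1  2|0|0
+link2  3|0|0
C(2,0) f=2→J2  3|0|1
PS(1,0) f=2→J2  3|0|2
+link3  4|0|2
P(1,2) f=1→J1  4|1|2
P(0,3) f=1→J1  4|2|2
+link4  5|2|2
C(1,4) f=2→J2  5|2|3
P(3,2) f=1→J1  5|3|3
+link5  6|3|3
P(5,0) f=1→J1  6|4|3
P(4,5) f=1→J1  6|5|3
PS(4,0) f=2→J2  6|5|4
PS(1,5) f=2→J2  6|5|5
M = 3(6−1)−2·5−5 = 15−10−5 = 0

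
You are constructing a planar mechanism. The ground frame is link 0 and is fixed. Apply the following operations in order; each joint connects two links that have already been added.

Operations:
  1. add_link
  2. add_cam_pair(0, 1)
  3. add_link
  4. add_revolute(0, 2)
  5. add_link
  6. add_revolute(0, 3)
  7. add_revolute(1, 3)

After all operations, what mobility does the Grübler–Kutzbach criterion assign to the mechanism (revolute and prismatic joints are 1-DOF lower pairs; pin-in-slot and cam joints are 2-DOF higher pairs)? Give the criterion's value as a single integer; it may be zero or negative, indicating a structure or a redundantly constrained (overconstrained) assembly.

M = 2

link 0 = ground. State L|J1|J2 = 1|0|0
+link1  2|0|0
C(0,1) f=2→J2  2|0|1
+link2  3|0|1
R(0,2) f=1→J1  3|1|1
+link3  4|1|1
R(0,3) f=1→J1  4|2|1
R(1,3) f=1→J1  4|3|1
M = 3(4−1)−2·3−1 = 9−6−1 = 2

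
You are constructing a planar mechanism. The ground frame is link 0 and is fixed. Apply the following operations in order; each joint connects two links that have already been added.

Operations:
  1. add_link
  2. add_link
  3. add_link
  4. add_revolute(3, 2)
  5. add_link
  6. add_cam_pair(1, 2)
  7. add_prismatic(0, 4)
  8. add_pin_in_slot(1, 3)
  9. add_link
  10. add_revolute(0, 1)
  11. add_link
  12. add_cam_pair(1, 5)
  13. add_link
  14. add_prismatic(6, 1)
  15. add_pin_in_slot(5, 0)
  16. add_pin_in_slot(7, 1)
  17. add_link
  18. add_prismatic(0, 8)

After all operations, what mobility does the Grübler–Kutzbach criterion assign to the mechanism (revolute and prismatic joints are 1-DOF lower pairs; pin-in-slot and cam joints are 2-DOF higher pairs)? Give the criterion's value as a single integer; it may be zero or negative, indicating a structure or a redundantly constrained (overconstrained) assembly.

M = 9

link 0 = ground. State L|J1|J2 = 1|0|0
+link1  2|0|0
+link2  3|0|0
+link3  4|0|0
R(3,2) f=1→J1  4|1|0
+link4  5|1|0
C(1,2) f=2→J2  5|1|1
P(0,4) f=1→J1  5|2|1
PS(1,3) f=2→J2  5|2|2
+link5  6|2|2
R(0,1) f=1→J1  6|3|2
+link6  7|3|2
C(1,5) f=2→J2  7|3|3
+link7  8|3|3
P(6,1) f=1→J1  8|4|3
PS(5,0) f=2→J2  8|4|4
PS(7,1) f=2→J2  8|4|5
+link8  9|4|5
P(0,8) f=1→J1  9|5|5
M = 3(9−1)−2·5−5 = 24−10−5 = 9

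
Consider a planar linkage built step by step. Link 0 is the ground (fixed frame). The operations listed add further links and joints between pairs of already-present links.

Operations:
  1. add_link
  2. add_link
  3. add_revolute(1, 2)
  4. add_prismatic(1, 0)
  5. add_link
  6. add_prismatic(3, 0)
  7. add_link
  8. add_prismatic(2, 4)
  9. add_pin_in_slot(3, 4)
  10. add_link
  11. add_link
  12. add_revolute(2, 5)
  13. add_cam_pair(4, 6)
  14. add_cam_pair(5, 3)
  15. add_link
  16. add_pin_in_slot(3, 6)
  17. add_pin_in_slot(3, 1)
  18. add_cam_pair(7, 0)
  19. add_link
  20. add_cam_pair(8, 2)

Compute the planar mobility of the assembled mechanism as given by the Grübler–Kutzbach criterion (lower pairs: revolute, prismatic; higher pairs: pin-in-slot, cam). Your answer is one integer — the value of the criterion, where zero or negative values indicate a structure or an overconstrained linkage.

M = 7

(L,J1,J2)=(1,0,0); link0 fixed
link1: (2,0,0)
link2: (3,0,0)
R 1-2 [J1]: (3,1,0)
P 1-0 [J1]: (3,2,0)
link3: (4,2,0)
P 3-0 [J1]: (4,3,0)
link4: (5,3,0)
P 2-4 [J1]: (5,4,0)
PS 3-4 [J2]: (5,4,1)
link5: (6,4,1)
link6: (7,4,1)
R 2-5 [J1]: (7,5,1)
C 4-6 [J2]: (7,5,2)
C 5-3 [J2]: (7,5,3)
link7: (8,5,3)
PS 3-6 [J2]: (8,5,4)
PS 3-1 [J2]: (8,5,5)
C 7-0 [J2]: (8,5,6)
link8: (9,5,6)
C 8-2 [J2]: (9,5,7)
Grübler: 3·8 − 2·5 − 7 = 7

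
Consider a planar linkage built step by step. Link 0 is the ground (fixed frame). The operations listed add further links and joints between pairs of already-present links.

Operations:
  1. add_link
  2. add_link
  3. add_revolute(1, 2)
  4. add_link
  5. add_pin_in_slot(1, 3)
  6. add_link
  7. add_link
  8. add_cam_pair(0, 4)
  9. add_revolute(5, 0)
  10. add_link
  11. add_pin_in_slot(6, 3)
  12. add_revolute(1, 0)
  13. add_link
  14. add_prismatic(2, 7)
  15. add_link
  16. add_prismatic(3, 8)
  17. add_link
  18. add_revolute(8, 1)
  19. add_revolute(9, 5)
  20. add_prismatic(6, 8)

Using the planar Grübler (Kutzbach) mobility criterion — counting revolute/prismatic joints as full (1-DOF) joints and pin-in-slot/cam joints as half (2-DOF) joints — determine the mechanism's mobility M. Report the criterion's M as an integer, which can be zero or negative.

M = 8

[1;0;0] (link 0 is ground)
L+ [2;0;0]
L+ [3;0;0]
R(1,2)∈J1 [3;1;0]
L+ [4;1;0]
PS(1,3)∈J2 [4;1;1]
L+ [5;1;1]
L+ [6;1;1]
C(0,4)∈J2 [6;1;2]
R(5,0)∈J1 [6;2;2]
L+ [7;2;2]
PS(6,3)∈J2 [7;2;3]
R(1,0)∈J1 [7;3;3]
L+ [8;3;3]
P(2,7)∈J1 [8;4;3]
L+ [9;4;3]
P(3,8)∈J1 [9;5;3]
L+ [10;5;3]
R(8,1)∈J1 [10;6;3]
R(9,5)∈J1 [10;7;3]
P(6,8)∈J1 [10;8;3]
mobility = 27 − 16 − 3 = 8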